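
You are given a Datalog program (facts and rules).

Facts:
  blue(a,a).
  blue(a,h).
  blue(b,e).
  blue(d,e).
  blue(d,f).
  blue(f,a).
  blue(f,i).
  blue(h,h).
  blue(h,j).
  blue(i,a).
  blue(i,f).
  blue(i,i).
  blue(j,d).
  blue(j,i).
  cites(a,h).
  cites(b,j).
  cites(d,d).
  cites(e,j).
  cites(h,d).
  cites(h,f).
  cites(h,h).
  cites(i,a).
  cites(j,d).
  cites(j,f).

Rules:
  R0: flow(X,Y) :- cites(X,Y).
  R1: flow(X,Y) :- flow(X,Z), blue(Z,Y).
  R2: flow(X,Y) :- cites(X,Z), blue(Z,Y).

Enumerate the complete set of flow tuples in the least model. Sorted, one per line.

flow(a,a)
flow(a,d)
flow(a,e)
flow(a,f)
flow(a,h)
flow(a,i)
flow(a,j)
flow(b,a)
flow(b,d)
flow(b,e)
flow(b,f)
flow(b,h)
flow(b,i)
flow(b,j)
flow(d,a)
flow(d,d)
flow(d,e)
flow(d,f)
flow(d,h)
flow(d,i)
flow(d,j)
flow(e,a)
flow(e,d)
flow(e,e)
flow(e,f)
flow(e,h)
flow(e,i)
flow(e,j)
flow(h,a)
flow(h,d)
flow(h,e)
flow(h,f)
flow(h,h)
flow(h,i)
flow(h,j)
flow(i,a)
flow(i,d)
flow(i,e)
flow(i,f)
flow(i,h)
flow(i,i)
flow(i,j)
flow(j,a)
flow(j,d)
flow(j,e)
flow(j,f)
flow(j,h)
flow(j,i)
flow(j,j)

round 1: derive flow(a,h) via R0 from cites(a,h)
round 1: derive flow(b,j) via R0 from cites(b,j)
round 1: derive flow(d,d) via R0 from cites(d,d)
round 1: derive flow(e,j) via R0 from cites(e,j)
round 1: derive flow(h,d) via R0 from cites(h,d)
round 1: derive flow(h,f) via R0 from cites(h,f)
round 1: derive flow(h,h) via R0 from cites(h,h)
round 1: derive flow(i,a) via R0 from cites(i,a)
round 1: derive flow(j,d) via R0 from cites(j,d)
round 1: derive flow(j,f) via R0 from cites(j,f)
round 1: derive flow(a,j) via R2 from cites(a,h), blue(h,j)
round 1: derive flow(b,d) via R2 from cites(b,j), blue(j,d)
round 1: derive flow(b,i) via R2 from cites(b,j), blue(j,i)
round 1: derive flow(d,e) via R2 from cites(d,d), blue(d,e)
round 1: derive flow(d,f) via R2 from cites(d,d), blue(d,f)
round 1: derive flow(e,d) via R2 from cites(e,j), blue(j,d)
round 1: derive flow(e,i) via R2 from cites(e,j), blue(j,i)
round 1: derive flow(h,a) via R2 from cites(h,f), blue(f,a)
round 1: derive flow(h,e) via R2 from cites(h,d), blue(d,e)
round 1: derive flow(h,i) via R2 from cites(h,f), blue(f,i)
round 1: derive flow(h,j) via R2 from cites(h,h), blue(h,j)
round 1: derive flow(i,h) via R2 from cites(i,a), blue(a,h)
round 1: derive flow(j,a) via R2 from cites(j,f), blue(f,a)
round 1: derive flow(j,e) via R2 from cites(j,d), blue(d,e)
round 1: derive flow(j,i) via R2 from cites(j,f), blue(f,i)
round 2: derive flow(a,d) via R1 from flow(a,j), blue(j,d)
round 2: derive flow(a,i) via R1 from flow(a,j), blue(j,i)
round 2: derive flow(b,a) via R1 from flow(b,i), blue(i,a)
round 2: derive flow(b,e) via R1 from flow(b,d), blue(d,e)
round 2: derive flow(b,f) via R1 from flow(b,d), blue(d,f)
round 2: derive flow(d,a) via R1 from flow(d,f), blue(f,a)
round 2: derive flow(d,i) via R1 from flow(d,f), blue(f,i)
round 2: derive flow(e,a) via R1 from flow(e,i), blue(i,a)
round 2: derive flow(e,e) via R1 from flow(e,d), blue(d,e)
round 2: derive flow(e,f) via R1 from flow(e,d), blue(d,f)
round 2: derive flow(i,j) via R1 from flow(i,h), blue(h,j)
round 2: derive flow(j,h) via R1 from flow(j,a), blue(a,h)
round 3: derive flow(a,a) via R1 from flow(a,i), blue(i,a)
round 3: derive flow(a,e) via R1 from flow(a,d), blue(d,e)
round 3: derive flow(a,f) via R1 from flow(a,d), blue(d,f)
round 3: derive flow(b,h) via R1 from flow(b,a), blue(a,h)
round 3: derive flow(d,h) via R1 from flow(d,a), blue(a,h)
round 3: derive flow(e,h) via R1 from flow(e,a), blue(a,h)
round 3: derive flow(i,d) via R1 from flow(i,j), blue(j,d)
round 3: derive flow(i,i) via R1 from flow(i,j), blue(j,i)
round 3: derive flow(j,j) via R1 from flow(j,h), blue(h,j)
round 4: derive flow(d,j) via R1 from flow(d,h), blue(h,j)
round 4: derive flow(i,e) via R1 from flow(i,d), blue(d,e)
round 4: derive flow(i,f) via R1 from flow(i,d), blue(d,f)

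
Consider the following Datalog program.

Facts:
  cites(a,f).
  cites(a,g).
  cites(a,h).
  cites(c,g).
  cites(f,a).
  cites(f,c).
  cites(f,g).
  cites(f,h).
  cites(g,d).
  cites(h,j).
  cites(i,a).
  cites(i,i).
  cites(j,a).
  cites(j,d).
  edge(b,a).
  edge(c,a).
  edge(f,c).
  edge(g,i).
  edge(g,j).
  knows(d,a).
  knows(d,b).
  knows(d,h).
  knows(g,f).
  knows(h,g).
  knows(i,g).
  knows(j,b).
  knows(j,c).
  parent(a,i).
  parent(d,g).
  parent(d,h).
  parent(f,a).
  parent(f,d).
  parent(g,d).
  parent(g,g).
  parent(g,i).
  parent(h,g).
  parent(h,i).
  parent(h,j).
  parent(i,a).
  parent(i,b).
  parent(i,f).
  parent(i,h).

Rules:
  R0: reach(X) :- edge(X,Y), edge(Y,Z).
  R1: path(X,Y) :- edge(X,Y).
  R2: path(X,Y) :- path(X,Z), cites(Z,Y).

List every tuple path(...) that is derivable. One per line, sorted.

round 1: derive path(b,a) via R1 from edge(b,a)
round 1: derive path(c,a) via R1 from edge(c,a)
round 1: derive path(f,c) via R1 from edge(f,c)
round 1: derive path(g,i) via R1 from edge(g,i)
round 1: derive path(g,j) via R1 from edge(g,j)
round 2: derive path(b,f) via R2 from path(b,a), cites(a,f)
round 2: derive path(b,g) via R2 from path(b,a), cites(a,g)
round 2: derive path(b,h) via R2 from path(b,a), cites(a,h)
round 2: derive path(c,f) via R2 from path(c,a), cites(a,f)
round 2: derive path(c,g) via R2 from path(c,a), cites(a,g)
round 2: derive path(c,h) via R2 from path(c,a), cites(a,h)
round 2: derive path(f,g) via R2 from path(f,c), cites(c,g)
round 2: derive path(g,a) via R2 from path(g,i), cites(i,a)
round 2: derive path(g,d) via R2 from path(g,j), cites(j,d)
round 3: derive path(b,c) via R2 from path(b,f), cites(f,c)
round 3: derive path(b,d) via R2 from path(b,g), cites(g,d)
round 3: derive path(b,j) via R2 from path(b,h), cites(h,j)
round 3: derive path(c,c) via R2 from path(c,f), cites(f,c)
round 3: derive path(c,d) via R2 from path(c,g), cites(g,d)
round 3: derive path(c,j) via R2 from path(c,h), cites(h,j)
round 3: derive path(f,d) via R2 from path(f,g), cites(g,d)
round 3: derive path(g,f) via R2 from path(g,a), cites(a,f)
round 3: derive path(g,g) via R2 from path(g,a), cites(a,g)
round 3: derive path(g,h) via R2 from path(g,a), cites(a,h)
round 4: derive path(g,c) via R2 from path(g,f), cites(f,c)

path(b,a)
path(b,c)
path(b,d)
path(b,f)
path(b,g)
path(b,h)
path(b,j)
path(c,a)
path(c,c)
path(c,d)
path(c,f)
path(c,g)
path(c,h)
path(c,j)
path(f,c)
path(f,d)
path(f,g)
path(g,a)
path(g,c)
path(g,d)
path(g,f)
path(g,g)
path(g,h)
path(g,i)
path(g,j)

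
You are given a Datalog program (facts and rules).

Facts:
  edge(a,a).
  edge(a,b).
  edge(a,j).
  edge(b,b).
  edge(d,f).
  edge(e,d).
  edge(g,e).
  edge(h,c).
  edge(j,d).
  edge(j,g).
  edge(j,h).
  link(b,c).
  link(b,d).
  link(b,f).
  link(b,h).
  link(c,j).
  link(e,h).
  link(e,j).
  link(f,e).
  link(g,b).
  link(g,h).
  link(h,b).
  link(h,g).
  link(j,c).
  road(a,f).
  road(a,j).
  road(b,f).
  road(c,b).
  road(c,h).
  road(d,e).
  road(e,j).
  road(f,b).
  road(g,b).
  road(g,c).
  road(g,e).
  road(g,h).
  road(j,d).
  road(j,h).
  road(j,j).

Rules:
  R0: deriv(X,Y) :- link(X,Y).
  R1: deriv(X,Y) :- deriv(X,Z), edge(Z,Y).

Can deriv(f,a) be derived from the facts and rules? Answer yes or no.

no

round 1: derive deriv(b,c) via R0 from link(b,c)
round 1: derive deriv(b,d) via R0 from link(b,d)
round 1: derive deriv(b,f) via R0 from link(b,f)
round 1: derive deriv(b,h) via R0 from link(b,h)
round 1: derive deriv(c,j) via R0 from link(c,j)
round 1: derive deriv(e,h) via R0 from link(e,h)
round 1: derive deriv(e,j) via R0 from link(e,j)
round 1: derive deriv(f,e) via R0 from link(f,e)
round 1: derive deriv(g,b) via R0 from link(g,b)
round 1: derive deriv(g,h) via R0 from link(g,h)
round 1: derive deriv(h,b) via R0 from link(h,b)
round 1: derive deriv(h,g) via R0 from link(h,g)
round 1: derive deriv(j,c) via R0 from link(j,c)
round 2: derive deriv(c,d) via R1 from deriv(c,j), edge(j,d)
round 2: derive deriv(c,g) via R1 from deriv(c,j), edge(j,g)
round 2: derive deriv(c,h) via R1 from deriv(c,j), edge(j,h)
round 2: derive deriv(e,c) via R1 from deriv(e,h), edge(h,c)
round 2: derive deriv(e,d) via R1 from deriv(e,j), edge(j,d)
round 2: derive deriv(e,g) via R1 from deriv(e,j), edge(j,g)
round 2: derive deriv(f,d) via R1 from deriv(f,e), edge(e,d)
round 2: derive deriv(g,c) via R1 from deriv(g,h), edge(h,c)
round 2: derive deriv(h,e) via R1 from deriv(h,g), edge(g,e)
round 3: derive deriv(c,c) via R1 from deriv(c,h), edge(h,c)
round 3: derive deriv(c,e) via R1 from deriv(c,g), edge(g,e)
round 3: derive deriv(c,f) via R1 from deriv(c,d), edge(d,f)
round 3: derive deriv(e,e) via R1 from deriv(e,g), edge(g,e)
round 3: derive deriv(e,f) via R1 from deriv(e,d), edge(d,f)
round 3: derive deriv(f,f) via R1 from deriv(f,d), edge(d,f)
round 3: derive deriv(h,d) via R1 from deriv(h,e), edge(e,d)
round 4: derive deriv(h,f) via R1 from deriv(h,d), edge(d,f)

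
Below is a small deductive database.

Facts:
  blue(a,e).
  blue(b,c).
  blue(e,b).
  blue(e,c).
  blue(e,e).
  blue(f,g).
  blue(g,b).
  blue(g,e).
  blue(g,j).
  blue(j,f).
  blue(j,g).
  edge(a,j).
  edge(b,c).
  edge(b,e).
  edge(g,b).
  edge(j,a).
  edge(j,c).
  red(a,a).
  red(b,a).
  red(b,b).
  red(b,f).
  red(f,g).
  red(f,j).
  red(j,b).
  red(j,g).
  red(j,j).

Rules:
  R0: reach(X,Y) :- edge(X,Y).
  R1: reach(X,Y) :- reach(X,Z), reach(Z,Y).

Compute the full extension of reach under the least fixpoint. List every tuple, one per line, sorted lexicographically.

round 1: derive reach(a,j) via R0 from edge(a,j)
round 1: derive reach(b,c) via R0 from edge(b,c)
round 1: derive reach(b,e) via R0 from edge(b,e)
round 1: derive reach(g,b) via R0 from edge(g,b)
round 1: derive reach(j,a) via R0 from edge(j,a)
round 1: derive reach(j,c) via R0 from edge(j,c)
round 2: derive reach(a,a) via R1 from reach(a,j), reach(j,a)
round 2: derive reach(a,c) via R1 from reach(a,j), reach(j,c)
round 2: derive reach(g,c) via R1 from reach(g,b), reach(b,c)
round 2: derive reach(g,e) via R1 from reach(g,b), reach(b,e)
round 2: derive reach(j,j) via R1 from reach(j,a), reach(a,j)

reach(a,a)
reach(a,c)
reach(a,j)
reach(b,c)
reach(b,e)
reach(g,b)
reach(g,c)
reach(g,e)
reach(j,a)
reach(j,c)
reach(j,j)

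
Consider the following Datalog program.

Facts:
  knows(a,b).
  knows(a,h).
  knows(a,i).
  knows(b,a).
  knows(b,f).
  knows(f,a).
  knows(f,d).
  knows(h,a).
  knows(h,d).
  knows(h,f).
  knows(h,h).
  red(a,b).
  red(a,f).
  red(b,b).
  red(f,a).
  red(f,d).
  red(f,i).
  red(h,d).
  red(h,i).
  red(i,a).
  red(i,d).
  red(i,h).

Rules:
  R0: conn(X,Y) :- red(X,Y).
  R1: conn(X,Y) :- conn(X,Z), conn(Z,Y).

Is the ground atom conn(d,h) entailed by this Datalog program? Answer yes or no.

round 1: derive conn(a,b) via R0 from red(a,b)
round 1: derive conn(a,f) via R0 from red(a,f)
round 1: derive conn(b,b) via R0 from red(b,b)
round 1: derive conn(f,a) via R0 from red(f,a)
round 1: derive conn(f,d) via R0 from red(f,d)
round 1: derive conn(f,i) via R0 from red(f,i)
round 1: derive conn(h,d) via R0 from red(h,d)
round 1: derive conn(h,i) via R0 from red(h,i)
round 1: derive conn(i,a) via R0 from red(i,a)
round 1: derive conn(i,d) via R0 from red(i,d)
round 1: derive conn(i,h) via R0 from red(i,h)
round 2: derive conn(a,a) via R1 from conn(a,f), conn(f,a)
round 2: derive conn(a,d) via R1 from conn(a,f), conn(f,d)
round 2: derive conn(a,i) via R1 from conn(a,f), conn(f,i)
round 2: derive conn(f,b) via R1 from conn(f,a), conn(a,b)
round 2: derive conn(f,f) via R1 from conn(f,a), conn(a,f)
round 2: derive conn(f,h) via R1 from conn(f,i), conn(i,h)
round 2: derive conn(h,a) via R1 from conn(h,i), conn(i,a)
round 2: derive conn(h,h) via R1 from conn(h,i), conn(i,h)
round 2: derive conn(i,b) via R1 from conn(i,a), conn(a,b)
round 2: derive conn(i,f) via R1 from conn(i,a), conn(a,f)
round 2: derive conn(i,i) via R1 from conn(i,h), conn(h,i)
round 3: derive conn(a,h) via R1 from conn(a,f), conn(f,h)
round 3: derive conn(h,b) via R1 from conn(h,a), conn(a,b)
round 3: derive conn(h,f) via R1 from conn(h,a), conn(a,f)

no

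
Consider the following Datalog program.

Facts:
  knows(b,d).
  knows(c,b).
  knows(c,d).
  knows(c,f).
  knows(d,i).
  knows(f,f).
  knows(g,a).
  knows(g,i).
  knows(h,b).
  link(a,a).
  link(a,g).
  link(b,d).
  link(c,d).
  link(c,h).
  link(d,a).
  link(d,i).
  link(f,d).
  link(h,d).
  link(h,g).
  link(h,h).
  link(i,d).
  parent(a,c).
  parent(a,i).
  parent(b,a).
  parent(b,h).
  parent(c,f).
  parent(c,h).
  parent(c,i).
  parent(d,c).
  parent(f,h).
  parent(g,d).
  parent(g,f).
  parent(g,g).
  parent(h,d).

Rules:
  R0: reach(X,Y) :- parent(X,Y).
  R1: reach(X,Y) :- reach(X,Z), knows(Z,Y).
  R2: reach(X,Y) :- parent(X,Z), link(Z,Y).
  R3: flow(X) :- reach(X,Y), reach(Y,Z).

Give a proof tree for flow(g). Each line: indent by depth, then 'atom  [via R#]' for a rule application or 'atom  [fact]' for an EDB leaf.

round 1: derive reach(a,c) via R0 from parent(a,c)
round 1: derive reach(a,i) via R0 from parent(a,i)
round 1: derive reach(b,a) via R0 from parent(b,a)
round 1: derive reach(b,h) via R0 from parent(b,h)
round 1: derive reach(c,f) via R0 from parent(c,f)
round 1: derive reach(c,h) via R0 from parent(c,h)
round 1: derive reach(c,i) via R0 from parent(c,i)
round 1: derive reach(d,c) via R0 from parent(d,c)
round 1: derive reach(f,h) via R0 from parent(f,h)
round 1: derive reach(g,d) via R0 from parent(g,d)
round 1: derive reach(g,f) via R0 from parent(g,f)
round 1: derive reach(g,g) via R0 from parent(g,g)
round 1: derive reach(h,d) via R0 from parent(h,d)
round 1: derive reach(a,d) via R2 from parent(a,c), link(c,d)
round 1: derive reach(a,h) via R2 from parent(a,c), link(c,h)
round 1: derive reach(b,d) via R2 from parent(b,h), link(h,d)
round 1: derive reach(b,g) via R2 from parent(b,a), link(a,g)
round 1: derive reach(c,d) via R2 from parent(c,f), link(f,d)
round 1: derive reach(c,g) via R2 from parent(c,h), link(h,g)
round 1: derive reach(d,d) via R2 from parent(d,c), link(c,d)
round 1: derive reach(d,h) via R2 from parent(d,c), link(c,h)
round 1: derive reach(f,d) via R2 from parent(f,h), link(h,d)
round 1: derive reach(f,g) via R2 from parent(f,h), link(h,g)
round 1: derive reach(g,a) via R2 from parent(g,d), link(d,a)
round 1: derive reach(g,i) via R2 from parent(g,d), link(d,i)
round 1: derive reach(h,a) via R2 from parent(h,d), link(d,a)
round 1: derive reach(h,i) via R2 from parent(h,d), link(d,i)
round 2: derive reach(a,b) via R1 from reach(a,c), knows(c,b)
round 2: derive reach(a,f) via R1 from reach(a,c), knows(c,f)
round 2: derive reach(b,b) via R1 from reach(b,h), knows(h,b)
round 2: derive reach(b,i) via R1 from reach(b,d), knows(d,i)
round 2: derive reach(c,a) via R1 from reach(c,g), knows(g,a)
round 2: derive reach(c,b) via R1 from reach(c,h), knows(h,b)
round 2: derive reach(d,b) via R1 from reach(d,c), knows(c,b)
round 2: derive reach(d,f) via R1 from reach(d,c), knows(c,f)
round 2: derive reach(d,i) via R1 from reach(d,d), knows(d,i)
round 2: derive reach(f,a) via R1 from reach(f,g), knows(g,a)
round 2: derive reach(f,b) via R1 from reach(f,h), knows(h,b)
round 2: derive reach(f,i) via R1 from reach(f,d), knows(d,i)
round 2: derive flow(a) via R3 from reach(a,c), reach(c,d)
round 2: derive flow(b) via R3 from reach(b,a), reach(a,c)
round 2: derive flow(c) via R3 from reach(c,d), reach(d,c)
round 2: derive flow(d) via R3 from reach(d,c), reach(c,d)
round 2: derive flow(f) via R3 from reach(f,d), reach(d,c)
round 2: derive flow(g) via R3 from reach(g,a), reach(a,c)
round 2: derive flow(h) via R3 from reach(h,a), reach(a,c)

flow(g)  [via R3]
  reach(g,a)  [via R2]
    parent(g,d)  [fact]
    link(d,a)  [fact]
  reach(a,c)  [via R0]
    parent(a,c)  [fact]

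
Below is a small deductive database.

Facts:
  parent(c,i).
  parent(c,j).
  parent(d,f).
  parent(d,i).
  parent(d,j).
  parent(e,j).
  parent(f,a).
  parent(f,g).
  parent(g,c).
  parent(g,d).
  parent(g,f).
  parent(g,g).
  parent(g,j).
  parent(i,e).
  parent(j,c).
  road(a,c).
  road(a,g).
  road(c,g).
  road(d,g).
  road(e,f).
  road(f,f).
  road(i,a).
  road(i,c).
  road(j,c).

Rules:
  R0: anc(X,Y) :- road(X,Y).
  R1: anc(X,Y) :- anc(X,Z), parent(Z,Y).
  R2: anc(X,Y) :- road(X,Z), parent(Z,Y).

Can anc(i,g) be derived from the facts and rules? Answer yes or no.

no

round 1: derive anc(a,c) via R0 from road(a,c)
round 1: derive anc(a,g) via R0 from road(a,g)
round 1: derive anc(c,g) via R0 from road(c,g)
round 1: derive anc(d,g) via R0 from road(d,g)
round 1: derive anc(e,f) via R0 from road(e,f)
round 1: derive anc(f,f) via R0 from road(f,f)
round 1: derive anc(i,a) via R0 from road(i,a)
round 1: derive anc(i,c) via R0 from road(i,c)
round 1: derive anc(j,c) via R0 from road(j,c)
round 1: derive anc(a,d) via R2 from road(a,g), parent(g,d)
round 1: derive anc(a,f) via R2 from road(a,g), parent(g,f)
round 1: derive anc(a,i) via R2 from road(a,c), parent(c,i)
round 1: derive anc(a,j) via R2 from road(a,c), parent(c,j)
round 1: derive anc(c,c) via R2 from road(c,g), parent(g,c)
round 1: derive anc(c,d) via R2 from road(c,g), parent(g,d)
round 1: derive anc(c,f) via R2 from road(c,g), parent(g,f)
round 1: derive anc(c,j) via R2 from road(c,g), parent(g,j)
round 1: derive anc(d,c) via R2 from road(d,g), parent(g,c)
round 1: derive anc(d,d) via R2 from road(d,g), parent(g,d)
round 1: derive anc(d,f) via R2 from road(d,g), parent(g,f)
round 1: derive anc(d,j) via R2 from road(d,g), parent(g,j)
round 1: derive anc(e,a) via R2 from road(e,f), parent(f,a)
round 1: derive anc(e,g) via R2 from road(e,f), parent(f,g)
round 1: derive anc(f,a) via R2 from road(f,f), parent(f,a)
round 1: derive anc(f,g) via R2 from road(f,f), parent(f,g)
round 1: derive anc(i,i) via R2 from road(i,c), parent(c,i)
round 1: derive anc(i,j) via R2 from road(i,c), parent(c,j)
round 1: derive anc(j,i) via R2 from road(j,c), parent(c,i)
round 1: derive anc(j,j) via R2 from road(j,c), parent(c,j)
round 2: derive anc(a,a) via R1 from anc(a,f), parent(f,a)
round 2: derive anc(a,e) via R1 from anc(a,i), parent(i,e)
round 2: derive anc(c,a) via R1 from anc(c,f), parent(f,a)
round 2: derive anc(c,i) via R1 from anc(c,c), parent(c,i)
round 2: derive anc(d,a) via R1 from anc(d,f), parent(f,a)
round 2: derive anc(d,i) via R1 from anc(d,c), parent(c,i)
round 2: derive anc(e,c) via R1 from anc(e,g), parent(g,c)
round 2: derive anc(e,d) via R1 from anc(e,g), parent(g,d)
round 2: derive anc(e,j) via R1 from anc(e,g), parent(g,j)
round 2: derive anc(f,c) via R1 from anc(f,g), parent(g,c)
round 2: derive anc(f,d) via R1 from anc(f,g), parent(g,d)
round 2: derive anc(f,j) via R1 from anc(f,g), parent(g,j)
round 2: derive anc(i,e) via R1 from anc(i,i), parent(i,e)
round 2: derive anc(j,e) via R1 from anc(j,i), parent(i,e)
round 3: derive anc(c,e) via R1 from anc(c,i), parent(i,e)
round 3: derive anc(d,e) via R1 from anc(d,i), parent(i,e)
round 3: derive anc(e,i) via R1 from anc(e,c), parent(c,i)
round 3: derive anc(f,i) via R1 from anc(f,c), parent(c,i)
round 4: derive anc(e,e) via R1 from anc(e,i), parent(i,e)
round 4: derive anc(f,e) via R1 from anc(f,i), parent(i,e)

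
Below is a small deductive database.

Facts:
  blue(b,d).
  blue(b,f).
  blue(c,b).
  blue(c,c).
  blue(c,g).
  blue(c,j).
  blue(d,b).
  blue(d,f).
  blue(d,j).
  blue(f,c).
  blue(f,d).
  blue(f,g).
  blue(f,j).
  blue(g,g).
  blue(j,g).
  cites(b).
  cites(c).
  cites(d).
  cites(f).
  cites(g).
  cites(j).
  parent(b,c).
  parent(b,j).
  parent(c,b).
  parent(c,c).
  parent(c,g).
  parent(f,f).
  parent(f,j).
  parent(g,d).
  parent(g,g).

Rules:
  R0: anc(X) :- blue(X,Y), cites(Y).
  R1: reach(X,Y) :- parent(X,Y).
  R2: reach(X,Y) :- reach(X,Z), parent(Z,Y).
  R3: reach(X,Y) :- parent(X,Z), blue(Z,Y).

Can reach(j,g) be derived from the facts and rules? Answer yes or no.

no

round 1: derive reach(b,c) via R1 from parent(b,c)
round 1: derive reach(b,j) via R1 from parent(b,j)
round 1: derive reach(c,b) via R1 from parent(c,b)
round 1: derive reach(c,c) via R1 from parent(c,c)
round 1: derive reach(c,g) via R1 from parent(c,g)
round 1: derive reach(f,f) via R1 from parent(f,f)
round 1: derive reach(f,j) via R1 from parent(f,j)
round 1: derive reach(g,d) via R1 from parent(g,d)
round 1: derive reach(g,g) via R1 from parent(g,g)
round 1: derive reach(b,b) via R3 from parent(b,c), blue(c,b)
round 1: derive reach(b,g) via R3 from parent(b,c), blue(c,g)
round 1: derive reach(c,d) via R3 from parent(c,b), blue(b,d)
round 1: derive reach(c,f) via R3 from parent(c,b), blue(b,f)
round 1: derive reach(c,j) via R3 from parent(c,c), blue(c,j)
round 1: derive reach(f,c) via R3 from parent(f,f), blue(f,c)
round 1: derive reach(f,d) via R3 from parent(f,f), blue(f,d)
round 1: derive reach(f,g) via R3 from parent(f,f), blue(f,g)
round 1: derive reach(g,b) via R3 from parent(g,d), blue(d,b)
round 1: derive reach(g,f) via R3 from parent(g,d), blue(d,f)
round 1: derive reach(g,j) via R3 from parent(g,d), blue(d,j)
round 2: derive reach(b,d) via R2 from reach(b,g), parent(g,d)
round 2: derive reach(f,b) via R2 from reach(f,c), parent(c,b)
round 2: derive reach(g,c) via R2 from reach(g,b), parent(b,c)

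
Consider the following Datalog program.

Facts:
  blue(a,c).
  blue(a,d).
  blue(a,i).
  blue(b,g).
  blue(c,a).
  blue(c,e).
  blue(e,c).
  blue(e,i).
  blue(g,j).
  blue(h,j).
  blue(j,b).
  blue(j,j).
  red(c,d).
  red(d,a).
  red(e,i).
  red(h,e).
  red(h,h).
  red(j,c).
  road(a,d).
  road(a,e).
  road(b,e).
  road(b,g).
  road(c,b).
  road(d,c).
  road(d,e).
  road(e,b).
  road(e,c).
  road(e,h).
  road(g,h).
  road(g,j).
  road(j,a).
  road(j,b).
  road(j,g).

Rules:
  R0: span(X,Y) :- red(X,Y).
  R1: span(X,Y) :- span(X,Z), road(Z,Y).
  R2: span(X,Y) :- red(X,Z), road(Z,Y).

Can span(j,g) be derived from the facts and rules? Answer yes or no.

yes

round 1: derive span(c,d) via R0 from red(c,d)
round 1: derive span(d,a) via R0 from red(d,a)
round 1: derive span(e,i) via R0 from red(e,i)
round 1: derive span(h,e) via R0 from red(h,e)
round 1: derive span(h,h) via R0 from red(h,h)
round 1: derive span(j,c) via R0 from red(j,c)
round 1: derive span(c,c) via R2 from red(c,d), road(d,c)
round 1: derive span(c,e) via R2 from red(c,d), road(d,e)
round 1: derive span(d,d) via R2 from red(d,a), road(a,d)
round 1: derive span(d,e) via R2 from red(d,a), road(a,e)
round 1: derive span(h,b) via R2 from red(h,e), road(e,b)
round 1: derive span(h,c) via R2 from red(h,e), road(e,c)
round 1: derive span(j,b) via R2 from red(j,c), road(c,b)
round 2: derive span(c,b) via R1 from span(c,c), road(c,b)
round 2: derive span(c,h) via R1 from span(c,e), road(e,h)
round 2: derive span(d,b) via R1 from span(d,e), road(e,b)
round 2: derive span(d,c) via R1 from span(d,d), road(d,c)
round 2: derive span(d,h) via R1 from span(d,e), road(e,h)
round 2: derive span(h,g) via R1 from span(h,b), road(b,g)
round 2: derive span(j,e) via R1 from span(j,b), road(b,e)
round 2: derive span(j,g) via R1 from span(j,b), road(b,g)
round 3: derive span(c,g) via R1 from span(c,b), road(b,g)
round 3: derive span(d,g) via R1 from span(d,b), road(b,g)
round 3: derive span(h,j) via R1 from span(h,g), road(g,j)
round 3: derive span(j,h) via R1 from span(j,e), road(e,h)
round 3: derive span(j,j) via R1 from span(j,g), road(g,j)
round 4: derive span(c,j) via R1 from span(c,g), road(g,j)
round 4: derive span(d,j) via R1 from span(d,g), road(g,j)
round 4: derive span(h,a) via R1 from span(h,j), road(j,a)
round 4: derive span(j,a) via R1 from span(j,j), road(j,a)
round 5: derive span(c,a) via R1 from span(c,j), road(j,a)
round 5: derive span(h,d) via R1 from span(h,a), road(a,d)
round 5: derive span(j,d) via R1 from span(j,a), road(a,d)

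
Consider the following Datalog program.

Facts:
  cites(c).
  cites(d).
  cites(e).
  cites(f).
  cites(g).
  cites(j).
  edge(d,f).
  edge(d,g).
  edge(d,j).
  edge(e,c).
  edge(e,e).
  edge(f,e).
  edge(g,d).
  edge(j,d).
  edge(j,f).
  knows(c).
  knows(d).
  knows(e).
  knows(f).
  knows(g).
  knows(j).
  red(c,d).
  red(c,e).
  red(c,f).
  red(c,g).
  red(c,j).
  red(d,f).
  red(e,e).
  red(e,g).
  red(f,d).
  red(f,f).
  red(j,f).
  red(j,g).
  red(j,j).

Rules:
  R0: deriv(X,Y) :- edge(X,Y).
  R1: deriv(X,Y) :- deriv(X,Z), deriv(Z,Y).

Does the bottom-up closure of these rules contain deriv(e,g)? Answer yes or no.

no

round 1: derive deriv(d,f) via R0 from edge(d,f)
round 1: derive deriv(d,g) via R0 from edge(d,g)
round 1: derive deriv(d,j) via R0 from edge(d,j)
round 1: derive deriv(e,c) via R0 from edge(e,c)
round 1: derive deriv(e,e) via R0 from edge(e,e)
round 1: derive deriv(f,e) via R0 from edge(f,e)
round 1: derive deriv(g,d) via R0 from edge(g,d)
round 1: derive deriv(j,d) via R0 from edge(j,d)
round 1: derive deriv(j,f) via R0 from edge(j,f)
round 2: derive deriv(d,d) via R1 from deriv(d,g), deriv(g,d)
round 2: derive deriv(d,e) via R1 from deriv(d,f), deriv(f,e)
round 2: derive deriv(f,c) via R1 from deriv(f,e), deriv(e,c)
round 2: derive deriv(g,f) via R1 from deriv(g,d), deriv(d,f)
round 2: derive deriv(g,g) via R1 from deriv(g,d), deriv(d,g)
round 2: derive deriv(g,j) via R1 from deriv(g,d), deriv(d,j)
round 2: derive deriv(j,e) via R1 from deriv(j,f), deriv(f,e)
round 2: derive deriv(j,g) via R1 from deriv(j,d), deriv(d,g)
round 2: derive deriv(j,j) via R1 from deriv(j,d), deriv(d,j)
round 3: derive deriv(d,c) via R1 from deriv(d,e), deriv(e,c)
round 3: derive deriv(g,c) via R1 from deriv(g,f), deriv(f,c)
round 3: derive deriv(g,e) via R1 from deriv(g,d), deriv(d,e)
round 3: derive deriv(j,c) via R1 from deriv(j,e), deriv(e,c)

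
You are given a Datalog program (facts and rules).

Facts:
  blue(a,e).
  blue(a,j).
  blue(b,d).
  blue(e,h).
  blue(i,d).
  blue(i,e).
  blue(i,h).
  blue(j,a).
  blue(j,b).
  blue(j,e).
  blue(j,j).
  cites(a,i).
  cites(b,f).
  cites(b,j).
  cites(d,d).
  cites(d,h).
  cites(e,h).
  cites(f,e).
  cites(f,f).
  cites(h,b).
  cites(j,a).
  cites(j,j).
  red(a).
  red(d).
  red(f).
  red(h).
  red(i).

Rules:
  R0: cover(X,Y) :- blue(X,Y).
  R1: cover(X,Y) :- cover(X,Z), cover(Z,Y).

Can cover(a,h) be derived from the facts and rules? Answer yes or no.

round 1: derive cover(a,e) via R0 from blue(a,e)
round 1: derive cover(a,j) via R0 from blue(a,j)
round 1: derive cover(b,d) via R0 from blue(b,d)
round 1: derive cover(e,h) via R0 from blue(e,h)
round 1: derive cover(i,d) via R0 from blue(i,d)
round 1: derive cover(i,e) via R0 from blue(i,e)
round 1: derive cover(i,h) via R0 from blue(i,h)
round 1: derive cover(j,a) via R0 from blue(j,a)
round 1: derive cover(j,b) via R0 from blue(j,b)
round 1: derive cover(j,e) via R0 from blue(j,e)
round 1: derive cover(j,j) via R0 from blue(j,j)
round 2: derive cover(a,a) via R1 from cover(a,j), cover(j,a)
round 2: derive cover(a,b) via R1 from cover(a,j), cover(j,b)
round 2: derive cover(a,h) via R1 from cover(a,e), cover(e,h)
round 2: derive cover(j,d) via R1 from cover(j,b), cover(b,d)
round 2: derive cover(j,h) via R1 from cover(j,e), cover(e,h)
round 3: derive cover(a,d) via R1 from cover(a,b), cover(b,d)

yes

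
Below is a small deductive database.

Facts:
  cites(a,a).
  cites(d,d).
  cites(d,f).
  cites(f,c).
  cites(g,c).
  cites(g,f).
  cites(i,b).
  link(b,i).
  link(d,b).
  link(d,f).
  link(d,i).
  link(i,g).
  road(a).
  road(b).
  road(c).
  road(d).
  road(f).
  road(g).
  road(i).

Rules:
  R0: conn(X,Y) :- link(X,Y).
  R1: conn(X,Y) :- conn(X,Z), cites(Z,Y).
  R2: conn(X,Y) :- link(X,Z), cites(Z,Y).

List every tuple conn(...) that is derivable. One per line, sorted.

conn(b,b)
conn(b,i)
conn(d,b)
conn(d,c)
conn(d,f)
conn(d,i)
conn(i,c)
conn(i,f)
conn(i,g)

round 1: derive conn(b,i) via R0 from link(b,i)
round 1: derive conn(d,b) via R0 from link(d,b)
round 1: derive conn(d,f) via R0 from link(d,f)
round 1: derive conn(d,i) via R0 from link(d,i)
round 1: derive conn(i,g) via R0 from link(i,g)
round 1: derive conn(b,b) via R2 from link(b,i), cites(i,b)
round 1: derive conn(d,c) via R2 from link(d,f), cites(f,c)
round 1: derive conn(i,c) via R2 from link(i,g), cites(g,c)
round 1: derive conn(i,f) via R2 from link(i,g), cites(g,f)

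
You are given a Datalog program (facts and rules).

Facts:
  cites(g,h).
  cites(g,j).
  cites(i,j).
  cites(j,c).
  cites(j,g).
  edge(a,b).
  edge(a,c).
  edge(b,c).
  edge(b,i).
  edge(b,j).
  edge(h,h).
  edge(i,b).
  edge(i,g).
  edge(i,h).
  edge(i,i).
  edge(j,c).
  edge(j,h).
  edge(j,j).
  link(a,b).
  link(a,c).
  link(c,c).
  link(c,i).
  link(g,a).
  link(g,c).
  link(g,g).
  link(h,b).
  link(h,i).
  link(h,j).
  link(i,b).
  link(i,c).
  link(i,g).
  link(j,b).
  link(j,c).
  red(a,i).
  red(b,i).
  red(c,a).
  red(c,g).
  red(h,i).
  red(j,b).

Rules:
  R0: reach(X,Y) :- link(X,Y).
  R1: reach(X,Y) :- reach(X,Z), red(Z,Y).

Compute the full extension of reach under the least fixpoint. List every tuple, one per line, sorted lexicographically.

reach(a,a)
reach(a,b)
reach(a,c)
reach(a,g)
reach(a,i)
reach(c,a)
reach(c,c)
reach(c,g)
reach(c,i)
reach(g,a)
reach(g,c)
reach(g,g)
reach(g,i)
reach(h,b)
reach(h,i)
reach(h,j)
reach(i,a)
reach(i,b)
reach(i,c)
reach(i,g)
reach(i,i)
reach(j,a)
reach(j,b)
reach(j,c)
reach(j,g)
reach(j,i)

round 1: derive reach(a,b) via R0 from link(a,b)
round 1: derive reach(a,c) via R0 from link(a,c)
round 1: derive reach(c,c) via R0 from link(c,c)
round 1: derive reach(c,i) via R0 from link(c,i)
round 1: derive reach(g,a) via R0 from link(g,a)
round 1: derive reach(g,c) via R0 from link(g,c)
round 1: derive reach(g,g) via R0 from link(g,g)
round 1: derive reach(h,b) via R0 from link(h,b)
round 1: derive reach(h,i) via R0 from link(h,i)
round 1: derive reach(h,j) via R0 from link(h,j)
round 1: derive reach(i,b) via R0 from link(i,b)
round 1: derive reach(i,c) via R0 from link(i,c)
round 1: derive reach(i,g) via R0 from link(i,g)
round 1: derive reach(j,b) via R0 from link(j,b)
round 1: derive reach(j,c) via R0 from link(j,c)
round 2: derive reach(a,a) via R1 from reach(a,c), red(c,a)
round 2: derive reach(a,g) via R1 from reach(a,c), red(c,g)
round 2: derive reach(a,i) via R1 from reach(a,b), red(b,i)
round 2: derive reach(c,a) via R1 from reach(c,c), red(c,a)
round 2: derive reach(c,g) via R1 from reach(c,c), red(c,g)
round 2: derive reach(g,i) via R1 from reach(g,a), red(a,i)
round 2: derive reach(i,a) via R1 from reach(i,c), red(c,a)
round 2: derive reach(i,i) via R1 from reach(i,b), red(b,i)
round 2: derive reach(j,a) via R1 from reach(j,c), red(c,a)
round 2: derive reach(j,g) via R1 from reach(j,c), red(c,g)
round 2: derive reach(j,i) via R1 from reach(j,b), red(b,i)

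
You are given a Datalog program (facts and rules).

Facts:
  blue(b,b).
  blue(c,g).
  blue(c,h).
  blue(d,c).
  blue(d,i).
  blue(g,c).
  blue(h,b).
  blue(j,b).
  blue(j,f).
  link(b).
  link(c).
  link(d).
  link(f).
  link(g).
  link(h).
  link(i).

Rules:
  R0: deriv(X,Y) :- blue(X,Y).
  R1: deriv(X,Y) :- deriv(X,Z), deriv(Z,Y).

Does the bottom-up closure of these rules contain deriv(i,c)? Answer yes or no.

round 1: derive deriv(b,b) via R0 from blue(b,b)
round 1: derive deriv(c,g) via R0 from blue(c,g)
round 1: derive deriv(c,h) via R0 from blue(c,h)
round 1: derive deriv(d,c) via R0 from blue(d,c)
round 1: derive deriv(d,i) via R0 from blue(d,i)
round 1: derive deriv(g,c) via R0 from blue(g,c)
round 1: derive deriv(h,b) via R0 from blue(h,b)
round 1: derive deriv(j,b) via R0 from blue(j,b)
round 1: derive deriv(j,f) via R0 from blue(j,f)
round 2: derive deriv(c,b) via R1 from deriv(c,h), deriv(h,b)
round 2: derive deriv(c,c) via R1 from deriv(c,g), deriv(g,c)
round 2: derive deriv(d,g) via R1 from deriv(d,c), deriv(c,g)
round 2: derive deriv(d,h) via R1 from deriv(d,c), deriv(c,h)
round 2: derive deriv(g,g) via R1 from deriv(g,c), deriv(c,g)
round 2: derive deriv(g,h) via R1 from deriv(g,c), deriv(c,h)
round 3: derive deriv(d,b) via R1 from deriv(d,c), deriv(c,b)
round 3: derive deriv(g,b) via R1 from deriv(g,c), deriv(c,b)

no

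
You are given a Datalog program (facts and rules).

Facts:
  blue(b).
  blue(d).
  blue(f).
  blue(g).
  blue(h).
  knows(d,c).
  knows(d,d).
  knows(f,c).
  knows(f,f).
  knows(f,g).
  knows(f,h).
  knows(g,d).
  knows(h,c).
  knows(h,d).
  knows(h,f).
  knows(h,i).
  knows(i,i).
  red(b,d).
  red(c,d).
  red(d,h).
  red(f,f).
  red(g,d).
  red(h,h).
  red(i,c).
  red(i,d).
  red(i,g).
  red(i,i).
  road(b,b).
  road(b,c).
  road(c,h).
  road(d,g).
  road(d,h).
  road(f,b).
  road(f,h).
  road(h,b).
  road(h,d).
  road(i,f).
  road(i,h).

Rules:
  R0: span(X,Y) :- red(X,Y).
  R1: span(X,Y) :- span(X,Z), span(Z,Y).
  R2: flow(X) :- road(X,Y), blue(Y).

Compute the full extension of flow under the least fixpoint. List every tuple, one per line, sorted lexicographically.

flow(b)
flow(c)
flow(d)
flow(f)
flow(h)
flow(i)

round 1: derive flow(b) via R2 from road(b,b), blue(b)
round 1: derive flow(c) via R2 from road(c,h), blue(h)
round 1: derive flow(d) via R2 from road(d,g), blue(g)
round 1: derive flow(f) via R2 from road(f,b), blue(b)
round 1: derive flow(h) via R2 from road(h,b), blue(b)
round 1: derive flow(i) via R2 from road(i,f), blue(f)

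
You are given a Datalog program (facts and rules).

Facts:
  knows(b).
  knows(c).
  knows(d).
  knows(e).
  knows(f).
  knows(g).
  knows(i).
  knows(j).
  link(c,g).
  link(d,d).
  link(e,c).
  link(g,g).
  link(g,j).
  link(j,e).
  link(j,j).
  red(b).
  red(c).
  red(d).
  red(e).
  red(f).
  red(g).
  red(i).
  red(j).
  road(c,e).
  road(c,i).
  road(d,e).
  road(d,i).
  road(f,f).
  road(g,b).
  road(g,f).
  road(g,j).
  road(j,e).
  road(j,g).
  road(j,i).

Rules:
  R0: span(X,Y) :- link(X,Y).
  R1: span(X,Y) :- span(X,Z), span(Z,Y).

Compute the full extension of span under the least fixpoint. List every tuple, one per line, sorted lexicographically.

round 1: derive span(c,g) via R0 from link(c,g)
round 1: derive span(d,d) via R0 from link(d,d)
round 1: derive span(e,c) via R0 from link(e,c)
round 1: derive span(g,g) via R0 from link(g,g)
round 1: derive span(g,j) via R0 from link(g,j)
round 1: derive span(j,e) via R0 from link(j,e)
round 1: derive span(j,j) via R0 from link(j,j)
round 2: derive span(c,j) via R1 from span(c,g), span(g,j)
round 2: derive span(e,g) via R1 from span(e,c), span(c,g)
round 2: derive span(g,e) via R1 from span(g,j), span(j,e)
round 2: derive span(j,c) via R1 from span(j,e), span(e,c)
round 3: derive span(c,c) via R1 from span(c,j), span(j,c)
round 3: derive span(c,e) via R1 from span(c,g), span(g,e)
round 3: derive span(e,e) via R1 from span(e,g), span(g,e)
round 3: derive span(e,j) via R1 from span(e,c), span(c,j)
round 3: derive span(g,c) via R1 from span(g,e), span(e,c)
round 3: derive span(j,g) via R1 from span(j,c), span(c,g)

span(c,c)
span(c,e)
span(c,g)
span(c,j)
span(d,d)
span(e,c)
span(e,e)
span(e,g)
span(e,j)
span(g,c)
span(g,e)
span(g,g)
span(g,j)
span(j,c)
span(j,e)
span(j,g)
span(j,j)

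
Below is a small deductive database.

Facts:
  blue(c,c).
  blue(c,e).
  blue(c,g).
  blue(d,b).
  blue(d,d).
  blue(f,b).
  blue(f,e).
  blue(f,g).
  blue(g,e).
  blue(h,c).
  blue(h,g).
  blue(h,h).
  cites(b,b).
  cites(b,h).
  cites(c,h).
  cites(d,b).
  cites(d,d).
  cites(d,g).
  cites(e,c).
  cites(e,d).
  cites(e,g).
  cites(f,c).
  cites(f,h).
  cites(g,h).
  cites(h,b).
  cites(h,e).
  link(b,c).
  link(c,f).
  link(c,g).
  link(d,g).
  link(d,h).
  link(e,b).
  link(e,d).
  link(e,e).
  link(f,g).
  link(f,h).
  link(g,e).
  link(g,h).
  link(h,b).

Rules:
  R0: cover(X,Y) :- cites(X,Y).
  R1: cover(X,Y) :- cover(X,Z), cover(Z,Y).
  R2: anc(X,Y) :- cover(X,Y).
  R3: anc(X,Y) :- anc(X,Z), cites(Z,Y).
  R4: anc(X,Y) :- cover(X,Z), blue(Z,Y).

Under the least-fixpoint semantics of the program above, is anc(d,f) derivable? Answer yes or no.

round 1: derive cover(b,b) via R0 from cites(b,b)
round 1: derive cover(b,h) via R0 from cites(b,h)
round 1: derive cover(c,h) via R0 from cites(c,h)
round 1: derive cover(d,b) via R0 from cites(d,b)
round 1: derive cover(d,d) via R0 from cites(d,d)
round 1: derive cover(d,g) via R0 from cites(d,g)
round 1: derive cover(e,c) via R0 from cites(e,c)
round 1: derive cover(e,d) via R0 from cites(e,d)
round 1: derive cover(e,g) via R0 from cites(e,g)
round 1: derive cover(f,c) via R0 from cites(f,c)
round 1: derive cover(f,h) via R0 from cites(f,h)
round 1: derive cover(g,h) via R0 from cites(g,h)
round 1: derive cover(h,b) via R0 from cites(h,b)
round 1: derive cover(h,e) via R0 from cites(h,e)
round 2: derive cover(b,e) via R1 from cover(b,h), cover(h,e)
round 2: derive cover(c,b) via R1 from cover(c,h), cover(h,b)
round 2: derive cover(c,e) via R1 from cover(c,h), cover(h,e)
round 2: derive cover(d,h) via R1 from cover(d,b), cover(b,h)
round 2: derive cover(e,b) via R1 from cover(e,d), cover(d,b)
round 2: derive cover(e,h) via R1 from cover(e,c), cover(c,h)
round 2: derive cover(f,b) via R1 from cover(f,h), cover(h,b)
round 2: derive cover(f,e) via R1 from cover(f,h), cover(h,e)
round 2: derive cover(g,b) via R1 from cover(g,h), cover(h,b)
round 2: derive cover(g,e) via R1 from cover(g,h), cover(h,e)
round 2: derive cover(h,c) via R1 from cover(h,e), cover(e,c)
round 2: derive cover(h,d) via R1 from cover(h,e), cover(e,d)
round 2: derive cover(h,g) via R1 from cover(h,e), cover(e,g)
round 2: derive cover(h,h) via R1 from cover(h,b), cover(b,h)
round 2: derive anc(b,b) via R2 from cover(b,b)
round 2: derive anc(b,h) via R2 from cover(b,h)
round 2: derive anc(c,h) via R2 from cover(c,h)
round 2: derive anc(d,b) via R2 from cover(d,b)
round 2: derive anc(d,d) via R2 from cover(d,d)
round 2: derive anc(d,g) via R2 from cover(d,g)
round 2: derive anc(e,c) via R2 from cover(e,c)
round 2: derive anc(e,d) via R2 from cover(e,d)
round 2: derive anc(e,g) via R2 from cover(e,g)
round 2: derive anc(f,c) via R2 from cover(f,c)
round 2: derive anc(f,h) via R2 from cover(f,h)
round 2: derive anc(g,h) via R2 from cover(g,h)
round 2: derive anc(h,b) via R2 from cover(h,b)
round 2: derive anc(h,e) via R2 from cover(h,e)
round 2: derive anc(b,c) via R4 from cover(b,h), blue(h,c)
round 2: derive anc(b,g) via R4 from cover(b,h), blue(h,g)
round 2: derive anc(c,c) via R4 from cover(c,h), blue(h,c)
round 2: derive anc(c,g) via R4 from cover(c,h), blue(h,g)
round 2: derive anc(d,e) via R4 from cover(d,g), blue(g,e)
round 2: derive anc(e,b) via R4 from cover(e,d), blue(d,b)
round 2: derive anc(e,e) via R4 from cover(e,c), blue(c,e)
round 2: derive anc(f,e) via R4 from cover(f,c), blue(c,e)
round 2: derive anc(f,g) via R4 from cover(f,c), blue(c,g)
round 2: derive anc(g,c) via R4 from cover(g,h), blue(h,c)
round 2: derive anc(g,g) via R4 from cover(g,h), blue(h,g)
round 3: derive cover(b,c) via R1 from cover(b,e), cover(e,c)
round 3: derive cover(b,d) via R1 from cover(b,e), cover(e,d)
round 3: derive cover(b,g) via R1 from cover(b,e), cover(e,g)
round 3: derive cover(c,c) via R1 from cover(c,e), cover(e,c)
round 3: derive cover(c,d) via R1 from cover(c,e), cover(e,d)
round 3: derive cover(c,g) via R1 from cover(c,e), cover(e,g)
round 3: derive cover(d,c) via R1 from cover(d,h), cover(h,c)
round 3: derive cover(d,e) via R1 from cover(d,b), cover(b,e)
round 3: derive cover(e,e) via R1 from cover(e,b), cover(b,e)
round 3: derive cover(f,d) via R1 from cover(f,e), cover(e,d)
round 3: derive cover(f,g) via R1 from cover(f,e), cover(e,g)
round 3: derive cover(g,c) via R1 from cover(g,e), cover(e,c)
round 3: derive cover(g,d) via R1 from cover(g,e), cover(e,d)
round 3: derive cover(g,g) via R1 from cover(g,e), cover(e,g)
round 3: derive anc(b,e) via R2 from cover(b,e)
round 3: derive anc(c,b) via R2 from cover(c,b)
round 3: derive anc(c,e) via R2 from cover(c,e)
round 3: derive anc(d,h) via R2 from cover(d,h)
round 3: derive anc(e,h) via R2 from cover(e,h)
round 3: derive anc(f,b) via R2 from cover(f,b)
round 3: derive anc(g,b) via R2 from cover(g,b)
round 3: derive anc(g,e) via R2 from cover(g,e)
round 3: derive anc(h,c) via R2 from cover(h,c)
round 3: derive anc(h,d) via R2 from cover(h,d)
round 3: derive anc(h,g) via R2 from cover(h,g)
round 3: derive anc(h,h) via R2 from cover(h,h)
round 3: derive anc(d,c) via R3 from anc(d,e), cites(e,c)
round 3: derive anc(f,d) via R3 from anc(f,e), cites(e,d)
round 4: derive anc(b,d) via R2 from cover(b,d)
round 4: derive anc(c,d) via R2 from cover(c,d)
round 4: derive anc(g,d) via R2 from cover(g,d)

no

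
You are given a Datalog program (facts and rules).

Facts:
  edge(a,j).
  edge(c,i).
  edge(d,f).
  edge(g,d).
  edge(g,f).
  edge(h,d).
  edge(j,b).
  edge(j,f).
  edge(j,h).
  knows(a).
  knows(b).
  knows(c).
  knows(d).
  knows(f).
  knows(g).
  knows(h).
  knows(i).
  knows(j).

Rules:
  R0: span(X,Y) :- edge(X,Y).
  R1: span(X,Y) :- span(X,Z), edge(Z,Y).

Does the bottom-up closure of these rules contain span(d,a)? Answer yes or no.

round 1: derive span(a,j) via R0 from edge(a,j)
round 1: derive span(c,i) via R0 from edge(c,i)
round 1: derive span(d,f) via R0 from edge(d,f)
round 1: derive span(g,d) via R0 from edge(g,d)
round 1: derive span(g,f) via R0 from edge(g,f)
round 1: derive span(h,d) via R0 from edge(h,d)
round 1: derive span(j,b) via R0 from edge(j,b)
round 1: derive span(j,f) via R0 from edge(j,f)
round 1: derive span(j,h) via R0 from edge(j,h)
round 2: derive span(a,b) via R1 from span(a,j), edge(j,b)
round 2: derive span(a,f) via R1 from span(a,j), edge(j,f)
round 2: derive span(a,h) via R1 from span(a,j), edge(j,h)
round 2: derive span(h,f) via R1 from span(h,d), edge(d,f)
round 2: derive span(j,d) via R1 from span(j,h), edge(h,d)
round 3: derive span(a,d) via R1 from span(a,h), edge(h,d)

no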